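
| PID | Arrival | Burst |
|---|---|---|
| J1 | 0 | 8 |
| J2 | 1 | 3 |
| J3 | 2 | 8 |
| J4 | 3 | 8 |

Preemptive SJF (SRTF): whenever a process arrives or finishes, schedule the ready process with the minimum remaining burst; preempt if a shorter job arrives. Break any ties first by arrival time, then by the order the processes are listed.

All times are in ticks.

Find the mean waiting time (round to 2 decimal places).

7.00

Gantt: | J1 0-1 | J2 1-4 | J1 4-11 | J3 11-19 | J4 19-27 |
Completion: J1=11  J2=4  J3=19  J4=27
Waiting times: J1=3, J2=0, J3=9, J4=16
Average waiting = (3+0+9+16) / 4 = 28/4 = 7.00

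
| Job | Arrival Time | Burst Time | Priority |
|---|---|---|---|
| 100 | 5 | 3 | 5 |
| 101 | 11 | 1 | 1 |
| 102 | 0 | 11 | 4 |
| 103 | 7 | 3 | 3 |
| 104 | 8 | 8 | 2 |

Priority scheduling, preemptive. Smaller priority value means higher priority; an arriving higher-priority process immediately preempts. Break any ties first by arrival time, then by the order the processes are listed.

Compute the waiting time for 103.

Schedule: | 102 0-7 | 103 7-8 | 104 8-11 | 101 11-12 | 104 12-17 | 103 17-19 | 102 19-23 | 100 23-26 |
Completion: 100=26  101=12  102=23  103=19  104=17
Turnaround (C−A): 100=21  101=1  102=23  103=12  104=9
Waiting(103) = turnaround − burst = 12 − 3 = 9

9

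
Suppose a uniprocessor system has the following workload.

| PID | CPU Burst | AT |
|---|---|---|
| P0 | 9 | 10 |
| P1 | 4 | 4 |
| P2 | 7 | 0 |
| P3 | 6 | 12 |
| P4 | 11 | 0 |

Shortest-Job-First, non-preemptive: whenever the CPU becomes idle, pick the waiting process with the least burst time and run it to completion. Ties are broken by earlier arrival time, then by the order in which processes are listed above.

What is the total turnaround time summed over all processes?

75

Timeline: | P2 0-7 | P1 7-11 | P0 11-20 | P3 20-26 | P4 26-37 |
Completion: P0=20  P1=11  P2=7  P3=26  P4=37
Turnaround (C−A): P0=10  P1=7  P2=7  P3=14  P4=37
Turnaround = completion − arrival: P0=10, P1=7, P2=7, P3=14, P4=37
Total turnaround = 10 + 7 + 7 + 14 + 37 = 75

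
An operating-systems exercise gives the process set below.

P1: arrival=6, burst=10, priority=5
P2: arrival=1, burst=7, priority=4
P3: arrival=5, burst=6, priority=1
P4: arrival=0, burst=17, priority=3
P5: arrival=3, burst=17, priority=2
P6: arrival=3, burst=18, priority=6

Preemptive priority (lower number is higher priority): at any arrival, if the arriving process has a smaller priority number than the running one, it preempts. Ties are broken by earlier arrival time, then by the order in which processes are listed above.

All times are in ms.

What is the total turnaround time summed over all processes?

238

Timeline: | P4 0-3 | P5 3-5 | P3 5-11 | P5 11-26 | P4 26-40 | P2 40-47 | P1 47-57 | P6 57-75 |
Completion: P1=57  P2=47  P3=11  P4=40  P5=26  P6=75
Turnaround (C−A): P1=51  P2=46  P3=6  P4=40  P5=23  P6=72
Turnaround = completion − arrival: P1=51, P2=46, P3=6, P4=40, P5=23, P6=72
Total turnaround = 51 + 46 + 6 + 40 + 23 + 72 = 238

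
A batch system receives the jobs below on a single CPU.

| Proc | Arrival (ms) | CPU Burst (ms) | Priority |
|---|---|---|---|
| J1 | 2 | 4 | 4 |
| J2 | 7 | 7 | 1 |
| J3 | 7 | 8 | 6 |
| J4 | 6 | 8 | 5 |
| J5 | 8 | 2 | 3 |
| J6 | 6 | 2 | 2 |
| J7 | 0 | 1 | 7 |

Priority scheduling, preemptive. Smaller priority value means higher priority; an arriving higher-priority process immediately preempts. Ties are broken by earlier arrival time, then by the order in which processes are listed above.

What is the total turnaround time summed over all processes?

Timeline: | J7 0-1 | idle 1-2 | J1 2-6 | J6 6-7 | J2 7-14 | J6 14-15 | J5 15-17 | J4 17-25 | J3 25-33 |
Completion: J1=6  J2=14  J3=33  J4=25  J5=17  J6=15  J7=1
Turnaround (C−A): J1=4  J2=7  J3=26  J4=19  J5=9  J6=9  J7=1
Turnaround = completion − arrival: J1=4, J2=7, J3=26, J4=19, J5=9, J6=9, J7=1
Total turnaround = 4 + 7 + 26 + 19 + 9 + 9 + 1 = 75

75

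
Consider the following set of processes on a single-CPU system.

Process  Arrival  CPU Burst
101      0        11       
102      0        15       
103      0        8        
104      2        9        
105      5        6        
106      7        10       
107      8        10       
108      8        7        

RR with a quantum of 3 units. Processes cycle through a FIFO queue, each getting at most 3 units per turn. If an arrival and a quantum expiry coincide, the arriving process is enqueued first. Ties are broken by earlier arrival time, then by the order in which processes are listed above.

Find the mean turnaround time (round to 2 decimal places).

Schedule: | 101 0-3 | 102 3-6 | 103 6-9 | 104 9-12 | 101 12-15 | 105 15-18 | 102 18-21 | 106 21-24 | 107 24-27 | 108 27-30 | 103 30-33 | 104 33-36 | 101 36-39 | 105 39-42 | 102 42-45 | 106 45-48 | 107 48-51 | 108 51-54 | 103 54-56 | 104 56-59 | 101 59-61 | 102 61-64 | 106 64-67 | 107 67-70 | 108 70-71 | 102 71-74 | 106 74-75 | 107 75-76 |
Completion: 101=61  102=74  103=56  104=59  105=42  106=75  107=76  108=71
Turnaround times: 101=61, 102=74, 103=56, 104=57, 105=37, 106=68, 107=68, 108=63
Average turnaround = (61+74+56+57+37+68+68+63) / 8 = 484/8 = 60.50

60.50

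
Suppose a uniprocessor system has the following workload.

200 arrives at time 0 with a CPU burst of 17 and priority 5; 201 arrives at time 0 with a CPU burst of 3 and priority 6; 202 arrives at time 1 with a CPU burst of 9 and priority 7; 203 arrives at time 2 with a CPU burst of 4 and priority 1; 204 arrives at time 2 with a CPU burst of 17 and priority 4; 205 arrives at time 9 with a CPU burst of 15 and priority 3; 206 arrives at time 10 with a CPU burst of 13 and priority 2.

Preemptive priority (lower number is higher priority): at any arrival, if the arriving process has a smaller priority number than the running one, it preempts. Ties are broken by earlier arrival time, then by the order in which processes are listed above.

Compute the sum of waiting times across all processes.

Schedule: | 200 0-2 | 203 2-6 | 204 6-9 | 205 9-10 | 206 10-23 | 205 23-37 | 204 37-51 | 200 51-66 | 201 66-69 | 202 69-78 |
Completion: 200=66  201=69  202=78  203=6  204=51  205=37  206=23
Waiting = turnaround − burst: 200=49, 201=66, 202=68, 203=0, 204=32, 205=13, 206=0
Total waiting = 49 + 66 + 68 + 0 + 32 + 13 + 0 = 228

228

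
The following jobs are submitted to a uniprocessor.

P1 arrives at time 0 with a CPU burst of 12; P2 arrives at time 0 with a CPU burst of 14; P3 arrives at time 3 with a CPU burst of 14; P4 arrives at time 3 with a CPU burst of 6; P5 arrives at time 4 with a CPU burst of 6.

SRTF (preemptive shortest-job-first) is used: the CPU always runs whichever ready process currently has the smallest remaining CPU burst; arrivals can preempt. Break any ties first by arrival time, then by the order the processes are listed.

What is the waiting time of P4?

Schedule: | P1 0-3 | P4 3-9 | P5 9-15 | P1 15-24 | P2 24-38 | P3 38-52 |
Completion: P1=24  P2=38  P3=52  P4=9  P5=15
Waiting(P4) = turnaround − burst = 6 − 6 = 0

0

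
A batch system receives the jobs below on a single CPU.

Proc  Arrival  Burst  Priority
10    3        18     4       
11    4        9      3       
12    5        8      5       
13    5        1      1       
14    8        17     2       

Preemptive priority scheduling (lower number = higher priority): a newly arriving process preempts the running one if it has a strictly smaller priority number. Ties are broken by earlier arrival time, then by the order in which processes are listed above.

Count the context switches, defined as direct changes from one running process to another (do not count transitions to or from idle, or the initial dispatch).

7

Timeline: | idle 0-3 | 10 3-4 | 11 4-5 | 13 5-6 | 11 6-8 | 14 8-25 | 11 25-31 | 10 31-48 | 12 48-56 |
Completion: 10=48  11=31  12=56  13=6  14=25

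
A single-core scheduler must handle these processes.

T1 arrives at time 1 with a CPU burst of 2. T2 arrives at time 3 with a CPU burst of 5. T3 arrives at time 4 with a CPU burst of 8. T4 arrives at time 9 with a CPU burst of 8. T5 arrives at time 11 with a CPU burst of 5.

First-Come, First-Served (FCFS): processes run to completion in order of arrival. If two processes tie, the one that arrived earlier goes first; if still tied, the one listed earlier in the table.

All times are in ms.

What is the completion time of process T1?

Schedule: | idle 0-1 | T1 1-3 | T2 3-8 | T3 8-16 | T4 16-24 | T5 24-29 |
Completion: T1=3  T2=8  T3=16  T4=24  T5=29

3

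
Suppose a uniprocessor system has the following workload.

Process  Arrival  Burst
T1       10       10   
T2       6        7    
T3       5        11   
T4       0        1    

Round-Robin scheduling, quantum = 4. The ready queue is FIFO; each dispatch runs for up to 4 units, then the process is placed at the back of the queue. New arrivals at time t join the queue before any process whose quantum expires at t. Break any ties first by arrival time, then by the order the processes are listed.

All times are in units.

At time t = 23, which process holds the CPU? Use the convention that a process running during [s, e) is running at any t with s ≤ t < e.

T2

Gantt: | T4 0-1 | idle 1-5 | T3 5-9 | T2 9-13 | T3 13-17 | T1 17-21 | T2 21-24 | T3 24-27 | T1 27-33 |
Completion: T1=33  T2=24  T3=27  T4=1
Turnaround (C−A): T1=23  T2=18  T3=22  T4=1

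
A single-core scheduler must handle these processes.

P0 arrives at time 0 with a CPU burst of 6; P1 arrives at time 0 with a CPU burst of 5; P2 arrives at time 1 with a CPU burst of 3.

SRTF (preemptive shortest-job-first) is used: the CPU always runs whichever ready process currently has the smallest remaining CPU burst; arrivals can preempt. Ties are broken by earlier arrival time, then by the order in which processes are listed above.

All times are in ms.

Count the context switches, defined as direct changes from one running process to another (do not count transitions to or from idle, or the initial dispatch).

3

Timeline: | P1 0-1 | P2 1-4 | P1 4-8 | P0 8-14 |
Completion: P0=14  P1=8  P2=4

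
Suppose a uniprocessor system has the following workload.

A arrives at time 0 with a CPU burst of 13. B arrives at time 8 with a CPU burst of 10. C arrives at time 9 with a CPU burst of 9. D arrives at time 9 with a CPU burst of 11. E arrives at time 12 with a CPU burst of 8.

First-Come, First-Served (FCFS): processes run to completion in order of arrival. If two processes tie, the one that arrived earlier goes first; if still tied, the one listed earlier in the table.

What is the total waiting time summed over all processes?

73

Schedule: | A 0-13 | B 13-23 | C 23-32 | D 32-43 | E 43-51 |
Completion: A=13  B=23  C=32  D=43  E=51
Turnaround (C−A): A=13  B=15  C=23  D=34  E=39
Waiting = turnaround − burst: A=0, B=5, C=14, D=23, E=31
Total waiting = 0 + 5 + 14 + 23 + 31 = 73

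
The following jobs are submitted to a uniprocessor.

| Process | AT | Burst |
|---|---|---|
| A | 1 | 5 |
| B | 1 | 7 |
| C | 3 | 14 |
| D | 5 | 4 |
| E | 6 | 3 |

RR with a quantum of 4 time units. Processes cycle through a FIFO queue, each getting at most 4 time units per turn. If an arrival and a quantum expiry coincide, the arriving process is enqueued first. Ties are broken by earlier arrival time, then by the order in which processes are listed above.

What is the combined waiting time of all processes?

Timeline: | idle 0-1 | A 1-5 | B 5-9 | C 9-13 | D 13-17 | A 17-18 | E 18-21 | B 21-24 | C 24-34 |
Completion: A=18  B=24  C=34  D=17  E=21
Waiting = turnaround − burst: A=12, B=16, C=17, D=8, E=12
Total waiting = 12 + 16 + 17 + 8 + 12 = 65

65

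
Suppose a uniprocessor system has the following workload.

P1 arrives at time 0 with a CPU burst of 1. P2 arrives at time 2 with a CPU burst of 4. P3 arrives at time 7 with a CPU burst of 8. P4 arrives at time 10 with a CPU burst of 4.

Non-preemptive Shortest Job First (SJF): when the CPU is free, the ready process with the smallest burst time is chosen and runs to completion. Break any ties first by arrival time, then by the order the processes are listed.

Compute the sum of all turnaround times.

Schedule: | P1 0-1 | idle 1-2 | P2 2-6 | idle 6-7 | P3 7-15 | P4 15-19 |
Completion: P1=1  P2=6  P3=15  P4=19
Turnaround (C−A): P1=1  P2=4  P3=8  P4=9
Turnaround = completion − arrival: P1=1, P2=4, P3=8, P4=9
Total turnaround = 1 + 4 + 8 + 9 = 22

22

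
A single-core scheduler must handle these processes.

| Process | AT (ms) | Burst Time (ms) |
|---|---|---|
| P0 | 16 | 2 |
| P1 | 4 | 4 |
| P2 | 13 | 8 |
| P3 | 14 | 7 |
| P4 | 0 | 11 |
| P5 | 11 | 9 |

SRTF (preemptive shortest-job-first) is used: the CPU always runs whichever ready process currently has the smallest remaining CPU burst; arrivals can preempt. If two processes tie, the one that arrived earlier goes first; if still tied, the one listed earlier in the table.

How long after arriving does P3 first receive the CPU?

Timeline: | P4 0-4 | P1 4-8 | P4 8-15 | P3 15-16 | P0 16-18 | P3 18-24 | P2 24-32 | P5 32-41 |
Completion: P0=18  P1=8  P2=32  P3=24  P4=15  P5=41
Turnaround (C−A): P0=2  P1=4  P2=19  P3=10  P4=15  P5=30
Response(P3) = first start − arrival = 15 − 14 = 1

1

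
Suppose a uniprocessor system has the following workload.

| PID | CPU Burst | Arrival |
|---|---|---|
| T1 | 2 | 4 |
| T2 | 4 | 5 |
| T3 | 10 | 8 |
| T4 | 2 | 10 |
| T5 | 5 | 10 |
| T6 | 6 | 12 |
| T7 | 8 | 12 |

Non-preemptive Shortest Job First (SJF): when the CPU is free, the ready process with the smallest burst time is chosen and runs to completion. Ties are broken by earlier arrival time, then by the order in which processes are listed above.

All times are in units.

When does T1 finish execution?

6

Gantt: | idle 0-4 | T1 4-6 | T2 6-10 | T4 10-12 | T5 12-17 | T6 17-23 | T7 23-31 | T3 31-41 |
Completion: T1=6  T2=10  T3=41  T4=12  T5=17  T6=23  T7=31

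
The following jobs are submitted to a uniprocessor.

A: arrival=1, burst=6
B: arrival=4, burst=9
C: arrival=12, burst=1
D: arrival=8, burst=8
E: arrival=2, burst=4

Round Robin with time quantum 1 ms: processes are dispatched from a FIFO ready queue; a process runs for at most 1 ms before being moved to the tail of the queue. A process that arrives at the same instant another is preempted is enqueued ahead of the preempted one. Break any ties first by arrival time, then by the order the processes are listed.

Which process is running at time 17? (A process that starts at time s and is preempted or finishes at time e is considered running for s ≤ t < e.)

Gantt: | idle 0-1 | A 1-2 | E 2-3 | A 3-4 | E 4-5 | B 5-6 | A 6-7 | E 7-8 | B 8-9 | A 9-10 | D 10-11 | E 11-12 | B 12-13 | A 13-14 | D 14-15 | C 15-16 | B 16-17 | A 17-18 | D 18-19 | B 19-20 | D 20-21 | B 21-22 | D 22-23 | B 23-24 | D 24-25 | B 25-26 | D 26-27 | B 27-28 | D 28-29 |
Completion: A=18  B=28  C=16  D=29  E=12
Turnaround (C−A): A=17  B=24  C=4  D=21  E=10

A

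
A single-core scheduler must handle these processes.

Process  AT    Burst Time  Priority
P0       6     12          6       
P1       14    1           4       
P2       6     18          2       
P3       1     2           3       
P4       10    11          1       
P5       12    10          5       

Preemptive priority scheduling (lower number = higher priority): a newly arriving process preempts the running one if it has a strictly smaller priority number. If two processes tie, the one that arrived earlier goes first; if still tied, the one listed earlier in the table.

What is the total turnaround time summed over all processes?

150

Timeline: | idle 0-1 | P3 1-3 | idle 3-6 | P2 6-10 | P4 10-21 | P2 21-35 | P1 35-36 | P5 36-46 | P0 46-58 |
Completion: P0=58  P1=36  P2=35  P3=3  P4=21  P5=46
Turnaround (C−A): P0=52  P1=22  P2=29  P3=2  P4=11  P5=34
Turnaround = completion − arrival: P0=52, P1=22, P2=29, P3=2, P4=11, P5=34
Total turnaround = 52 + 22 + 29 + 2 + 11 + 34 = 150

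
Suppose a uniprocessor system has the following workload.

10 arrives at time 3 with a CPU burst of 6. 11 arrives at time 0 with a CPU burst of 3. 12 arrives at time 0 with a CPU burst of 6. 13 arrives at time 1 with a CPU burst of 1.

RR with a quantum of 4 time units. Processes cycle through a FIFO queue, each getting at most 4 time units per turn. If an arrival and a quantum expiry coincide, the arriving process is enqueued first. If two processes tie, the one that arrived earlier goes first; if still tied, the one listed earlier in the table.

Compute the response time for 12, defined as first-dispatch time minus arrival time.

3

Timeline: | 11 0-3 | 12 3-7 | 13 7-8 | 10 8-12 | 12 12-14 | 10 14-16 |
Completion: 10=16  11=3  12=14  13=8
Response(12) = first start − arrival = 3 − 0 = 3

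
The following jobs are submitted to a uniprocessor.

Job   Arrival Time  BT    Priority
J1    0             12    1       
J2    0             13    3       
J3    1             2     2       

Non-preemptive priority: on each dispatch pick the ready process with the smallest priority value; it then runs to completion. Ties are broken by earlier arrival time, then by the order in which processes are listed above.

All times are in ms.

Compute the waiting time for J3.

11

Timeline: | J1 0-12 | J3 12-14 | J2 14-27 |
Completion: J1=12  J2=27  J3=14
Waiting(J3) = turnaround − burst = 13 − 2 = 11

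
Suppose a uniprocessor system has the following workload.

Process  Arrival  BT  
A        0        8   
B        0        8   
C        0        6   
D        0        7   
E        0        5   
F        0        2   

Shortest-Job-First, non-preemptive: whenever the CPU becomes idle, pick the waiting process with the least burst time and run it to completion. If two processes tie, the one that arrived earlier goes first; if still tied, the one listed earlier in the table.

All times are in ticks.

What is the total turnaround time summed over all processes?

106

Gantt: | F 0-2 | E 2-7 | C 7-13 | D 13-20 | A 20-28 | B 28-36 |
Completion: A=28  B=36  C=13  D=20  E=7  F=2
Turnaround (C−A): A=28  B=36  C=13  D=20  E=7  F=2
Turnaround = completion − arrival: A=28, B=36, C=13, D=20, E=7, F=2
Total turnaround = 28 + 36 + 13 + 20 + 7 + 2 = 106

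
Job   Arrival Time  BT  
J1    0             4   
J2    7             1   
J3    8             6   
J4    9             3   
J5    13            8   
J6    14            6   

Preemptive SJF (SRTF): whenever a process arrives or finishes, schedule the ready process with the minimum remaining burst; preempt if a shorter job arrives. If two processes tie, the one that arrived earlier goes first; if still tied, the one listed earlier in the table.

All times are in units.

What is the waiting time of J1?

Gantt: | J1 0-4 | idle 4-7 | J2 7-8 | J3 8-9 | J4 9-12 | J3 12-17 | J6 17-23 | J5 23-31 |
Completion: J1=4  J2=8  J3=17  J4=12  J5=31  J6=23
Turnaround (C−A): J1=4  J2=1  J3=9  J4=3  J5=18  J6=9
Waiting(J1) = turnaround − burst = 4 − 4 = 0

0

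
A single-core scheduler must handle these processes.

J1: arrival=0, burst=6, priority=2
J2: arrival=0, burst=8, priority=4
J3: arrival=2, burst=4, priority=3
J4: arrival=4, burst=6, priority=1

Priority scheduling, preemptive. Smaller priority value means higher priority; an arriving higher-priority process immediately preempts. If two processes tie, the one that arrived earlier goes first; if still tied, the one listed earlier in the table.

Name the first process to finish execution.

J4

Gantt: | J1 0-4 | J4 4-10 | J1 10-12 | J3 12-16 | J2 16-24 |
Completion: J1=12  J2=24  J3=16  J4=10
Finish order: J4 → J1 → J3 → J2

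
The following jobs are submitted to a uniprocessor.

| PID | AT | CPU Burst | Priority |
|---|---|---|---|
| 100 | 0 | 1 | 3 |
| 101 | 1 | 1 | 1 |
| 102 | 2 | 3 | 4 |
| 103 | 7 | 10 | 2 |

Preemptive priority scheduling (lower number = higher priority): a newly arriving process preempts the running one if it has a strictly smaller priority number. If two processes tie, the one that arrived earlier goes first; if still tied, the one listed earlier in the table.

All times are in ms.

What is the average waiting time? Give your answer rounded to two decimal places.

0.00

Schedule: | 100 0-1 | 101 1-2 | 102 2-5 | idle 5-7 | 103 7-17 |
Completion: 100=1  101=2  102=5  103=17
Turnaround (C−A): 100=1  101=1  102=3  103=10
Waiting times: 100=0, 101=0, 102=0, 103=0
Average waiting = (0+0+0+0) / 4 = 0/4 = 0.00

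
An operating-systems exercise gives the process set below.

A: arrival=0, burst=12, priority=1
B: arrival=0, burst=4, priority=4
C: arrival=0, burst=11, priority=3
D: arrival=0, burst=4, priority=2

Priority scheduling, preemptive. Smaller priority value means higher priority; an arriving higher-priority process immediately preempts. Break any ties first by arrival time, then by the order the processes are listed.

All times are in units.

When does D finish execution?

16

Timeline: | A 0-12 | D 12-16 | C 16-27 | B 27-31 |
Completion: A=12  B=31  C=27  D=16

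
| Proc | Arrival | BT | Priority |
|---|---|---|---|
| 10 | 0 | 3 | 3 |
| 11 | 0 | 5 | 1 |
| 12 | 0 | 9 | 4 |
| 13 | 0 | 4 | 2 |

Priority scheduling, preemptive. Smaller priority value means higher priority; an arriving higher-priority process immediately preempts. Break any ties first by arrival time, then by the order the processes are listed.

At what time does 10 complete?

Schedule: | 11 0-5 | 13 5-9 | 10 9-12 | 12 12-21 |
Completion: 10=12  11=5  12=21  13=9

12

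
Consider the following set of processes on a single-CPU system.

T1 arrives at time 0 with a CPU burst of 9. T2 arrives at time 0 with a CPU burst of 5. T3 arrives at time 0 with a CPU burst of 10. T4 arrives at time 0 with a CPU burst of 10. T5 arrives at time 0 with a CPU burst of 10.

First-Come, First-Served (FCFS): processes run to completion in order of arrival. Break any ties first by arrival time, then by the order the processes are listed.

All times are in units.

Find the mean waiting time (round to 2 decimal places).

Timeline: | T1 0-9 | T2 9-14 | T3 14-24 | T4 24-34 | T5 34-44 |
Completion: T1=9  T2=14  T3=24  T4=34  T5=44
Turnaround (C−A): T1=9  T2=14  T3=24  T4=34  T5=44
Waiting times: T1=0, T2=9, T3=14, T4=24, T5=34
Average waiting = (0+9+14+24+34) / 5 = 81/5 = 16.20

16.20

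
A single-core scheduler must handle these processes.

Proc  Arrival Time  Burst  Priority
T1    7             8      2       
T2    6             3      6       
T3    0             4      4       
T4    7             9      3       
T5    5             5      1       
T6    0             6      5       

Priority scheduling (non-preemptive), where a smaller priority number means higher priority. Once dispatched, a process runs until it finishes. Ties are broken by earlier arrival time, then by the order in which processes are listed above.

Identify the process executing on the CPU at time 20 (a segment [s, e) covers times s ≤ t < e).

T1

Gantt: | T3 0-4 | T6 4-10 | T5 10-15 | T1 15-23 | T4 23-32 | T2 32-35 |
Completion: T1=23  T2=35  T3=4  T4=32  T5=15  T6=10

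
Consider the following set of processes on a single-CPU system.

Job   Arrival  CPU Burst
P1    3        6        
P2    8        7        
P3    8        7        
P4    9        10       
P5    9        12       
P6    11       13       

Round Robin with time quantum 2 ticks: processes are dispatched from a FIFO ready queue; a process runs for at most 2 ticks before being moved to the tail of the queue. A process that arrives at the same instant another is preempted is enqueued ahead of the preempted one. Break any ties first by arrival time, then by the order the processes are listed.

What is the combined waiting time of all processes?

Schedule: | idle 0-3 | P1 3-9 | P2 9-11 | P3 11-13 | P4 13-15 | P5 15-17 | P6 17-19 | P2 19-21 | P3 21-23 | P4 23-25 | P5 25-27 | P6 27-29 | P2 29-31 | P3 31-33 | P4 33-35 | P5 35-37 | P6 37-39 | P2 39-40 | P3 40-41 | P4 41-43 | P5 43-45 | P6 45-47 | P4 47-49 | P5 49-51 | P6 51-53 | P5 53-55 | P6 55-58 |
Completion: P1=9  P2=40  P3=41  P4=49  P5=55  P6=58
Waiting = turnaround − burst: P1=0, P2=25, P3=26, P4=30, P5=34, P6=34
Total waiting = 0 + 25 + 26 + 30 + 34 + 34 = 149

149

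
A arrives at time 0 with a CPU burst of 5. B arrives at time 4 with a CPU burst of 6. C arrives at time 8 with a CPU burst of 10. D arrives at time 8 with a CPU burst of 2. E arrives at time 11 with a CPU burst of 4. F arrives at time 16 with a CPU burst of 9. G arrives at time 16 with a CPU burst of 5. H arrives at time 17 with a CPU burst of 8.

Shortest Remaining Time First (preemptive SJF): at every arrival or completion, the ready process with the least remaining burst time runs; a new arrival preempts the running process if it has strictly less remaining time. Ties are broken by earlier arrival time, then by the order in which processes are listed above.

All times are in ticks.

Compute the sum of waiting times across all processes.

56

Gantt: | A 0-5 | B 5-8 | D 8-10 | B 10-13 | E 13-17 | G 17-22 | H 22-30 | F 30-39 | C 39-49 |
Completion: A=5  B=13  C=49  D=10  E=17  F=39  G=22  H=30
Turnaround (C−A): A=5  B=9  C=41  D=2  E=6  F=23  G=6  H=13
Waiting = turnaround − burst: A=0, B=3, C=31, D=0, E=2, F=14, G=1, H=5
Total waiting = 0 + 3 + 31 + 0 + 2 + 14 + 1 + 5 = 56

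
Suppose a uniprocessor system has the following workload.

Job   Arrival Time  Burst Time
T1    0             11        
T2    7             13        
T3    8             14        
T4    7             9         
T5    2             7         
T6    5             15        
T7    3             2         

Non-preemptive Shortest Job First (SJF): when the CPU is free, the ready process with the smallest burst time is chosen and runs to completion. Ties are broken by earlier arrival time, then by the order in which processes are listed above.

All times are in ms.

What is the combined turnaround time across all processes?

210

Schedule: | T1 0-11 | T7 11-13 | T5 13-20 | T4 20-29 | T2 29-42 | T3 42-56 | T6 56-71 |
Completion: T1=11  T2=42  T3=56  T4=29  T5=20  T6=71  T7=13
Turnaround = completion − arrival: T1=11, T2=35, T3=48, T4=22, T5=18, T6=66, T7=10
Total turnaround = 11 + 35 + 48 + 22 + 18 + 66 + 10 = 210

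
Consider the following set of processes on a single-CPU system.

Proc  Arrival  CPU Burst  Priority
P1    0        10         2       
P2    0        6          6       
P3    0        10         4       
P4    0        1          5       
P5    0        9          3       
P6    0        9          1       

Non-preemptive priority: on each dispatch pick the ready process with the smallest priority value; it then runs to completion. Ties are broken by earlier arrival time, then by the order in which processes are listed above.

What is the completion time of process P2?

45

Schedule: | P6 0-9 | P1 9-19 | P5 19-28 | P3 28-38 | P4 38-39 | P2 39-45 |
Completion: P1=19  P2=45  P3=38  P4=39  P5=28  P6=9
Turnaround (C−A): P1=19  P2=45  P3=38  P4=39  P5=28  P6=9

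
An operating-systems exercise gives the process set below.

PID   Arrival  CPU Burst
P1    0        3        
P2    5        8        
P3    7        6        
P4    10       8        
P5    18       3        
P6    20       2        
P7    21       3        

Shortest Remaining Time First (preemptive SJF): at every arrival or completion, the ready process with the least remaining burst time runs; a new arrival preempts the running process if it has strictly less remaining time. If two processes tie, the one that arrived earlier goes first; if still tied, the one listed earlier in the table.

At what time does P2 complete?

Schedule: | P1 0-3 | idle 3-5 | P2 5-13 | P3 13-19 | P5 19-22 | P6 22-24 | P7 24-27 | P4 27-35 |
Completion: P1=3  P2=13  P3=19  P4=35  P5=22  P6=24  P7=27
Turnaround (C−A): P1=3  P2=8  P3=12  P4=25  P5=4  P6=4  P7=6

13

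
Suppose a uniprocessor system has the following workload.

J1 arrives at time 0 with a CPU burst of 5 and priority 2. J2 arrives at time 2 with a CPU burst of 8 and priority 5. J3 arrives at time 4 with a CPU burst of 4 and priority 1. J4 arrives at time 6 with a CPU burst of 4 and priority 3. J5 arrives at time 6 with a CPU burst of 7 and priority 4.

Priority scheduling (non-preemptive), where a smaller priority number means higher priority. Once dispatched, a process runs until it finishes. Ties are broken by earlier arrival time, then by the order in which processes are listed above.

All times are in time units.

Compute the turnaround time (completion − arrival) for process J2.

26

Schedule: | J1 0-5 | J3 5-9 | J4 9-13 | J5 13-20 | J2 20-28 |
Completion: J1=5  J2=28  J3=9  J4=13  J5=20
Turnaround(J2) = completion − arrival = 28 − 2 = 26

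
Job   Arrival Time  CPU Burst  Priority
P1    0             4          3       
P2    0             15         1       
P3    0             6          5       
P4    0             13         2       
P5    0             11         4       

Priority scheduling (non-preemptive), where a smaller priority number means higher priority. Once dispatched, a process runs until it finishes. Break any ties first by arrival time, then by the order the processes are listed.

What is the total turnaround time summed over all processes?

167

Gantt: | P2 0-15 | P4 15-28 | P1 28-32 | P5 32-43 | P3 43-49 |
Completion: P1=32  P2=15  P3=49  P4=28  P5=43
Turnaround (C−A): P1=32  P2=15  P3=49  P4=28  P5=43
Turnaround = completion − arrival: P1=32, P2=15, P3=49, P4=28, P5=43
Total turnaround = 32 + 15 + 49 + 28 + 43 = 167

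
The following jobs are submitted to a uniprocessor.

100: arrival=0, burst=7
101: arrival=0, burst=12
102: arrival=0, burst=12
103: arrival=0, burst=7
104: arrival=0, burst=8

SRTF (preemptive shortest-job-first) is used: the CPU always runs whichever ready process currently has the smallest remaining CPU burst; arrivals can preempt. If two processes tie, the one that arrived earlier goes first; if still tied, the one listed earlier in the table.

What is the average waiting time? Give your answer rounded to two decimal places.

Schedule: | 100 0-7 | 103 7-14 | 104 14-22 | 101 22-34 | 102 34-46 |
Completion: 100=7  101=34  102=46  103=14  104=22
Waiting times: 100=0, 101=22, 102=34, 103=7, 104=14
Average waiting = (0+22+34+7+14) / 5 = 77/5 = 15.40

15.40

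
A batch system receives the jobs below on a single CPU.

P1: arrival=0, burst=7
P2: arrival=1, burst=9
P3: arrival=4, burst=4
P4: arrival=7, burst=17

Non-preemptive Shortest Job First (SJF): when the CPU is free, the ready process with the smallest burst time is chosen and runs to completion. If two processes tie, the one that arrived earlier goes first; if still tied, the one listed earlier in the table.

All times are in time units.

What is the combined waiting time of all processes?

26

Timeline: | P1 0-7 | P3 7-11 | P2 11-20 | P4 20-37 |
Completion: P1=7  P2=20  P3=11  P4=37
Waiting = turnaround − burst: P1=0, P2=10, P3=3, P4=13
Total waiting = 0 + 10 + 3 + 13 = 26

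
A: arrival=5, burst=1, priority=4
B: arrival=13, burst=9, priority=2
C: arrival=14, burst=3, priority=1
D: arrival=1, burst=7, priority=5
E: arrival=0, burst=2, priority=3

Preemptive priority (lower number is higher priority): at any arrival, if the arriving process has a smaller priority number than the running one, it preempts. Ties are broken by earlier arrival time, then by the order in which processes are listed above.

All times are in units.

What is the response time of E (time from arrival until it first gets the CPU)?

0

Timeline: | E 0-2 | D 2-5 | A 5-6 | D 6-10 | idle 10-13 | B 13-14 | C 14-17 | B 17-25 |
Completion: A=6  B=25  C=17  D=10  E=2
Turnaround (C−A): A=1  B=12  C=3  D=9  E=2
Response(E) = first start − arrival = 0 − 0 = 0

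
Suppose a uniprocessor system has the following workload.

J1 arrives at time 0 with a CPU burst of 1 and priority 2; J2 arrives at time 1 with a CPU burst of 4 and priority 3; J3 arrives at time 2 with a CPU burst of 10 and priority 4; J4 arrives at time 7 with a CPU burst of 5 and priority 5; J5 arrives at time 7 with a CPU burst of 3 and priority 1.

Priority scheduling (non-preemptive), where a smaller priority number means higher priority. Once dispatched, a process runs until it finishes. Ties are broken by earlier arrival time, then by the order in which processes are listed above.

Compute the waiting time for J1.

Schedule: | J1 0-1 | J2 1-5 | J3 5-15 | J5 15-18 | J4 18-23 |
Completion: J1=1  J2=5  J3=15  J4=23  J5=18
Turnaround (C−A): J1=1  J2=4  J3=13  J4=16  J5=11
Waiting(J1) = turnaround − burst = 1 − 1 = 0

0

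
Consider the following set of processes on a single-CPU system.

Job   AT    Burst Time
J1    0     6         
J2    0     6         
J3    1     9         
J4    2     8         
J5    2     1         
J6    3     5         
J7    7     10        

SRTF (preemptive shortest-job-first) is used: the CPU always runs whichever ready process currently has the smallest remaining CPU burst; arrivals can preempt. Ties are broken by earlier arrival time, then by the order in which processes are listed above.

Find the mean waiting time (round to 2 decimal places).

12.29

Timeline: | J1 0-2 | J5 2-3 | J1 3-7 | J6 7-12 | J2 12-18 | J4 18-26 | J3 26-35 | J7 35-45 |
Completion: J1=7  J2=18  J3=35  J4=26  J5=3  J6=12  J7=45
Waiting times: J1=1, J2=12, J3=25, J4=16, J5=0, J6=4, J7=28
Average waiting = (1+12+25+16+0+4+28) / 7 = 86/7 = 12.29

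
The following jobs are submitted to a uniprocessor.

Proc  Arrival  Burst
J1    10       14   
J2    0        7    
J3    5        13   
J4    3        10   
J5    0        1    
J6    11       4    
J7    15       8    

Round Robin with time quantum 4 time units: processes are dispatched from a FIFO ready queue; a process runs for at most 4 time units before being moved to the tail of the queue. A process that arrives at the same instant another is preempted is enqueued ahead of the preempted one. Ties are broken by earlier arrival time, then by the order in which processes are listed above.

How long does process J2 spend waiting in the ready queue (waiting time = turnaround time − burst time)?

Gantt: | J2 0-4 | J5 4-5 | J4 5-9 | J2 9-12 | J3 12-16 | J4 16-20 | J1 20-24 | J6 24-28 | J7 28-32 | J3 32-36 | J4 36-38 | J1 38-42 | J7 42-46 | J3 46-50 | J1 50-54 | J3 54-55 | J1 55-57 |
Completion: J1=57  J2=12  J3=55  J4=38  J5=5  J6=28  J7=46
Turnaround (C−A): J1=47  J2=12  J3=50  J4=35  J5=5  J6=17  J7=31
Waiting(J2) = turnaround − burst = 12 − 7 = 5

5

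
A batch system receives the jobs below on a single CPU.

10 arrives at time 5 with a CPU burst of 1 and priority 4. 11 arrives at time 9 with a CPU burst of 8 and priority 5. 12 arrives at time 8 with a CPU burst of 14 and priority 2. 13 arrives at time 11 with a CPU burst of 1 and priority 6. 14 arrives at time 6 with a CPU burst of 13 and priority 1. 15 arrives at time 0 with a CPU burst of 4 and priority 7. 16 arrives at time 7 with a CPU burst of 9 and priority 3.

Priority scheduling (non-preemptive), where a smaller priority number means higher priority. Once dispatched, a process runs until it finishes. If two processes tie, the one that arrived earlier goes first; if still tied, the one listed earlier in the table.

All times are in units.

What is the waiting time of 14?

Timeline: | 15 0-4 | idle 4-5 | 10 5-6 | 14 6-19 | 12 19-33 | 16 33-42 | 11 42-50 | 13 50-51 |
Completion: 10=6  11=50  12=33  13=51  14=19  15=4  16=42
Turnaround (C−A): 10=1  11=41  12=25  13=40  14=13  15=4  16=35
Waiting(14) = turnaround − burst = 13 − 13 = 0

0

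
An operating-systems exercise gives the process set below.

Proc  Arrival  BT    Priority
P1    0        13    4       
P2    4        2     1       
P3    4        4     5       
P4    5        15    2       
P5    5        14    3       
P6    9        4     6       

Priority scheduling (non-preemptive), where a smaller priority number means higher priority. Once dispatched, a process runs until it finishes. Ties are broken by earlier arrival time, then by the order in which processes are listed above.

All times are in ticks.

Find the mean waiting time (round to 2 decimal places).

20.50

Schedule: | P1 0-13 | P2 13-15 | P4 15-30 | P5 30-44 | P3 44-48 | P6 48-52 |
Completion: P1=13  P2=15  P3=48  P4=30  P5=44  P6=52
Turnaround (C−A): P1=13  P2=11  P3=44  P4=25  P5=39  P6=43
Waiting times: P1=0, P2=9, P3=40, P4=10, P5=25, P6=39
Average waiting = (0+9+40+10+25+39) / 6 = 123/6 = 20.50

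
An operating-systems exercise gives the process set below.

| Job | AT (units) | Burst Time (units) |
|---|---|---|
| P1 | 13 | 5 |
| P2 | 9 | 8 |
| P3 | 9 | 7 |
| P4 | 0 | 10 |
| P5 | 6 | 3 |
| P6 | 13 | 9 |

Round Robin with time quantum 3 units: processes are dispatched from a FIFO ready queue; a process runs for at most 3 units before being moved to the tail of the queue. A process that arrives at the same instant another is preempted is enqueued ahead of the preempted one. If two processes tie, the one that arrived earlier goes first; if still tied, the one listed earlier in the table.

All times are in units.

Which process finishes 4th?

P2

Timeline: | P4 0-6 | P5 6-9 | P4 9-12 | P2 12-15 | P3 15-18 | P4 18-19 | P1 19-22 | P6 22-25 | P2 25-28 | P3 28-31 | P1 31-33 | P6 33-36 | P2 36-38 | P3 38-39 | P6 39-42 |
Completion: P1=33  P2=38  P3=39  P4=19  P5=9  P6=42
Turnaround (C−A): P1=20  P2=29  P3=30  P4=19  P5=3  P6=29
Finish order: P5 → P4 → P1 → P2 → P3 → P6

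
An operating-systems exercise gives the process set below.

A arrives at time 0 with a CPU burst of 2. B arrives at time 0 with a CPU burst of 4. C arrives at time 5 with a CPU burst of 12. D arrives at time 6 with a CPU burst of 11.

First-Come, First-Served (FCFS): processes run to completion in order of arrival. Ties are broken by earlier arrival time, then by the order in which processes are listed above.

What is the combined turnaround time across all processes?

44

Schedule: | A 0-2 | B 2-6 | C 6-18 | D 18-29 |
Completion: A=2  B=6  C=18  D=29
Turnaround = completion − arrival: A=2, B=6, C=13, D=23
Total turnaround = 2 + 6 + 13 + 23 = 44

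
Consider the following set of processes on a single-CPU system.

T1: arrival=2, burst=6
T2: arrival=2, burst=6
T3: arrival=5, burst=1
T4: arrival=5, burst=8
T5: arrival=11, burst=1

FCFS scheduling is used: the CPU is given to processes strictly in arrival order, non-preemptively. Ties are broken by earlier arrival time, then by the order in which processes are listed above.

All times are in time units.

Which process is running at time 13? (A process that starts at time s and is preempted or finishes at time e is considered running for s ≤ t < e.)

Gantt: | idle 0-2 | T1 2-8 | T2 8-14 | T3 14-15 | T4 15-23 | T5 23-24 |
Completion: T1=8  T2=14  T3=15  T4=23  T5=24

T2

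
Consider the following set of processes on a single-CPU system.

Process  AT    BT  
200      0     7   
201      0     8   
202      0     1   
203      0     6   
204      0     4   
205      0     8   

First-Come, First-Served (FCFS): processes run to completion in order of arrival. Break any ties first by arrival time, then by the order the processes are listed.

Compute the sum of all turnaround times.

Schedule: | 200 0-7 | 201 7-15 | 202 15-16 | 203 16-22 | 204 22-26 | 205 26-34 |
Completion: 200=7  201=15  202=16  203=22  204=26  205=34
Turnaround (C−A): 200=7  201=15  202=16  203=22  204=26  205=34
Turnaround = completion − arrival: 200=7, 201=15, 202=16, 203=22, 204=26, 205=34
Total turnaround = 7 + 15 + 16 + 22 + 26 + 34 = 120

120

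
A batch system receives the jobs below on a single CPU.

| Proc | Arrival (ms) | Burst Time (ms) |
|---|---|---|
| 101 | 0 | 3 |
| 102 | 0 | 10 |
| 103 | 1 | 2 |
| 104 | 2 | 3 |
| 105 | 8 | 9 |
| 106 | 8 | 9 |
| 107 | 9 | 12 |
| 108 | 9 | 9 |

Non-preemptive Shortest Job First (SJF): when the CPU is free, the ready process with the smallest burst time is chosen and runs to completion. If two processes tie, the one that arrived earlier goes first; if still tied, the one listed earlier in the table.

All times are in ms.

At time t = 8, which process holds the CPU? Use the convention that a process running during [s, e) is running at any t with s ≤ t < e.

105

Gantt: | 101 0-3 | 103 3-5 | 104 5-8 | 105 8-17 | 106 17-26 | 108 26-35 | 102 35-45 | 107 45-57 |
Completion: 101=3  102=45  103=5  104=8  105=17  106=26  107=57  108=35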